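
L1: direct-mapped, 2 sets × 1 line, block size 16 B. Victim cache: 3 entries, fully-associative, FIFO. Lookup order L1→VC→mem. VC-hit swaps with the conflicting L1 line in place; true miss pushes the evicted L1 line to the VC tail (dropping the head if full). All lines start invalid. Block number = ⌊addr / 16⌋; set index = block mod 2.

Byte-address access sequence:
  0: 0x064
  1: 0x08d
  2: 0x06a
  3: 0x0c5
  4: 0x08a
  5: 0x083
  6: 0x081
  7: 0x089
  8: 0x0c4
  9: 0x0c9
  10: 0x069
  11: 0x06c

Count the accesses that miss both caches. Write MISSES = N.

#0 0x64→b6/s0 MISS; vc=[]
#1 0x8d→b8/s0 MISS; vc=[6]
#2 0x6a→b6/s0 VC-HIT; vc=[8]
#3 0xc5→b12/s0 MISS; vc=[8,6]
#4 0x8a→b8/s0 VC-HIT; vc=[12,6]
#5 0x83→b8/s0 L1-HIT; vc=[12,6]
#6 0x81→b8/s0 L1-HIT; vc=[12,6]
#7 0x89→b8/s0 L1-HIT; vc=[12,6]
#8 0xc4→b12/s0 VC-HIT; vc=[8,6]
#9 0xc9→b12/s0 L1-HIT; vc=[8,6]
#10 0x69→b6/s0 VC-HIT; vc=[8,12]
#11 0x6c→b6/s0 L1-HIT; vc=[8,12]

MISSES = 3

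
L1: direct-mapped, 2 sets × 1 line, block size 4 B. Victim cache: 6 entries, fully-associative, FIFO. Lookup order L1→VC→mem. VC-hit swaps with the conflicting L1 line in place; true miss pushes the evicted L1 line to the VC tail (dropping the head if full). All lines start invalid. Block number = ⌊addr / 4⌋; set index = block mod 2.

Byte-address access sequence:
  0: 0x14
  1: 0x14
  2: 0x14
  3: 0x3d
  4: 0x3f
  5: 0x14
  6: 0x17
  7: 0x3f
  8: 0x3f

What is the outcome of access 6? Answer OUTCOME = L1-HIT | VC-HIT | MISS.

0: 0x14 (blk 5, set 1) → MISS  vc=[]
1: 0x14 (blk 5, set 1) → L1-HIT  vc=[]
2: 0x14 (blk 5, set 1) → L1-HIT  vc=[]
3: 0x3d (blk 15, set 1) → MISS  vc=[5]
4: 0x3f (blk 15, set 1) → L1-HIT  vc=[5]
5: 0x14 (blk 5, set 1) → VC-HIT  vc=[15]
6: 0x17 (blk 5, set 1) → L1-HIT  vc=[15]
7: 0x3f (blk 15, set 1) → VC-HIT  vc=[5]
8: 0x3f (blk 15, set 1) → L1-HIT  vc=[5]

OUTCOME = L1-HIT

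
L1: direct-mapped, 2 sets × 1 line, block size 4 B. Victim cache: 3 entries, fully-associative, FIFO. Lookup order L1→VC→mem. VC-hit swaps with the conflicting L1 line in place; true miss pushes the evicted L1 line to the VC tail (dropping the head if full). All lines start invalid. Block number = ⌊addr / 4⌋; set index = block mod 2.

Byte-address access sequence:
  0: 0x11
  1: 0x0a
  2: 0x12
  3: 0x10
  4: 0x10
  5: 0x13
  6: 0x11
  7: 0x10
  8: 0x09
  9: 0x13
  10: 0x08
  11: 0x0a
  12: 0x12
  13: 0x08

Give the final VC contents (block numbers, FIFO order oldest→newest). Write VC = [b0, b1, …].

  [0] addr=0x11 blk=4 s=0: MISS | VC []
  [1] addr=0xa blk=2 s=0: MISS | VC [4]
  [2] addr=0x12 blk=4 s=0: VC-HIT | VC [2]
  [3] addr=0x10 blk=4 s=0: L1-HIT | VC [2]
  [4] addr=0x10 blk=4 s=0: L1-HIT | VC [2]
  [5] addr=0x13 blk=4 s=0: L1-HIT | VC [2]
  [6] addr=0x11 blk=4 s=0: L1-HIT | VC [2]
  [7] addr=0x10 blk=4 s=0: L1-HIT | VC [2]
  [8] addr=0x9 blk=2 s=0: VC-HIT | VC [4]
  [9] addr=0x13 blk=4 s=0: VC-HIT | VC [2]
  [10] addr=0x8 blk=2 s=0: VC-HIT | VC [4]
  [11] addr=0xa blk=2 s=0: L1-HIT | VC [4]
  [12] addr=0x12 blk=4 s=0: VC-HIT | VC [2]
  [13] addr=0x8 blk=2 s=0: VC-HIT | VC [4]

VC = [4]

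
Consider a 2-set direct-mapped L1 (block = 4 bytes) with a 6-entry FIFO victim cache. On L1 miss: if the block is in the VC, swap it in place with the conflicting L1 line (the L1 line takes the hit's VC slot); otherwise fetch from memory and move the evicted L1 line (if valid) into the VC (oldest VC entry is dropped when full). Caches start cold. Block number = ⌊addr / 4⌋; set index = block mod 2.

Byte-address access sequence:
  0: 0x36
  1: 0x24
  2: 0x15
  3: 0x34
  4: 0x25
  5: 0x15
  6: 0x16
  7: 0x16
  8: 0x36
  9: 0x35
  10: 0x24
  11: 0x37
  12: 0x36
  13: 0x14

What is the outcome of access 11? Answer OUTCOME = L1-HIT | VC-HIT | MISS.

OUTCOME = VC-HIT

#0 0x36→b13/s1 MISS; vc=[]
#1 0x24→b9/s1 MISS; vc=[13]
#2 0x15→b5/s1 MISS; vc=[13,9]
#3 0x34→b13/s1 VC-HIT; vc=[5,9]
#4 0x25→b9/s1 VC-HIT; vc=[5,13]
#5 0x15→b5/s1 VC-HIT; vc=[9,13]
#6 0x16→b5/s1 L1-HIT; vc=[9,13]
#7 0x16→b5/s1 L1-HIT; vc=[9,13]
#8 0x36→b13/s1 VC-HIT; vc=[9,5]
#9 0x35→b13/s1 L1-HIT; vc=[9,5]
#10 0x24→b9/s1 VC-HIT; vc=[13,5]
#11 0x37→b13/s1 VC-HIT; vc=[9,5]
#12 0x36→b13/s1 L1-HIT; vc=[9,5]
#13 0x14→b5/s1 VC-HIT; vc=[9,13]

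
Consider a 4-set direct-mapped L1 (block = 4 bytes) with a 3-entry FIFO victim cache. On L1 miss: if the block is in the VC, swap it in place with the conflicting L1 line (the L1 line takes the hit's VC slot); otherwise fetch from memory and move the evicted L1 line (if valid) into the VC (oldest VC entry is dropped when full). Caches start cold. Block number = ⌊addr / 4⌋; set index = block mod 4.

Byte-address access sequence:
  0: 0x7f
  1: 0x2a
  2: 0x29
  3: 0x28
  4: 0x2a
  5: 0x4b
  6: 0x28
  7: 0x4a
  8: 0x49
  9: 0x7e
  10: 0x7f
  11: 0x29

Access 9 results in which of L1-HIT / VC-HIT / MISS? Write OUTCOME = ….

OUTCOME = L1-HIT

#0 0x7f→b31/s3 MISS; vc=[]
#1 0x2a→b10/s2 MISS; vc=[]
#2 0x29→b10/s2 L1-HIT; vc=[]
#3 0x28→b10/s2 L1-HIT; vc=[]
#4 0x2a→b10/s2 L1-HIT; vc=[]
#5 0x4b→b18/s2 MISS; vc=[10]
#6 0x28→b10/s2 VC-HIT; vc=[18]
#7 0x4a→b18/s2 VC-HIT; vc=[10]
#8 0x49→b18/s2 L1-HIT; vc=[10]
#9 0x7e→b31/s3 L1-HIT; vc=[10]
#10 0x7f→b31/s3 L1-HIT; vc=[10]
#11 0x29→b10/s2 VC-HIT; vc=[18]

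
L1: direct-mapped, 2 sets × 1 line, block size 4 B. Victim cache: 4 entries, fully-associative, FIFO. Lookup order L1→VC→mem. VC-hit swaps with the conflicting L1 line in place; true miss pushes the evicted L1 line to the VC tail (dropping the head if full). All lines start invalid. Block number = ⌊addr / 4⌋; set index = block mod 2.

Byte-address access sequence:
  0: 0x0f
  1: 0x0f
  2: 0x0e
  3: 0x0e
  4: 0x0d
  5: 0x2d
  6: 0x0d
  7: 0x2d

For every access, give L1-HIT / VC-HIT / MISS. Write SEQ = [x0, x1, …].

  [0] addr=0xf blk=3 s=1: MISS | VC []
  [1] addr=0xf blk=3 s=1: L1-HIT | VC []
  [2] addr=0xe blk=3 s=1: L1-HIT | VC []
  [3] addr=0xe blk=3 s=1: L1-HIT | VC []
  [4] addr=0xd blk=3 s=1: L1-HIT | VC []
  [5] addr=0x2d blk=11 s=1: MISS | VC [3]
  [6] addr=0xd blk=3 s=1: VC-HIT | VC [11]
  [7] addr=0x2d blk=11 s=1: VC-HIT | VC [3]

SEQ = [MISS, L1-HIT, L1-HIT, L1-HIT, L1-HIT, MISS, VC-HIT, VC-HIT]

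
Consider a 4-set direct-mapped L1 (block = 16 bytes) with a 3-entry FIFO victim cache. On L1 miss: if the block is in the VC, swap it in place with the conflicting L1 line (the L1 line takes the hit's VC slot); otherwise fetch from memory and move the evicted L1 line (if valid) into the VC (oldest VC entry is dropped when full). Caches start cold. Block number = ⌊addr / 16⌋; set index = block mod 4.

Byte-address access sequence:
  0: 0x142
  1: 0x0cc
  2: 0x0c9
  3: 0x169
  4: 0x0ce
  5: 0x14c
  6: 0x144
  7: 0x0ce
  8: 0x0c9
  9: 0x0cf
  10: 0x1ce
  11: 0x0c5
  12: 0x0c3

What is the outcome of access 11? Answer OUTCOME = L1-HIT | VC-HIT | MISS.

#0 0x142→b20/s0 MISS; vc=[]
#1 0xcc→b12/s0 MISS; vc=[20]
#2 0xc9→b12/s0 L1-HIT; vc=[20]
#3 0x169→b22/s2 MISS; vc=[20]
#4 0xce→b12/s0 L1-HIT; vc=[20]
#5 0x14c→b20/s0 VC-HIT; vc=[12]
#6 0x144→b20/s0 L1-HIT; vc=[12]
#7 0xce→b12/s0 VC-HIT; vc=[20]
#8 0xc9→b12/s0 L1-HIT; vc=[20]
#9 0xcf→b12/s0 L1-HIT; vc=[20]
#10 0x1ce→b28/s0 MISS; vc=[20,12]
#11 0xc5→b12/s0 VC-HIT; vc=[20,28]
#12 0xc3→b12/s0 L1-HIT; vc=[20,28]

OUTCOME = VC-HIT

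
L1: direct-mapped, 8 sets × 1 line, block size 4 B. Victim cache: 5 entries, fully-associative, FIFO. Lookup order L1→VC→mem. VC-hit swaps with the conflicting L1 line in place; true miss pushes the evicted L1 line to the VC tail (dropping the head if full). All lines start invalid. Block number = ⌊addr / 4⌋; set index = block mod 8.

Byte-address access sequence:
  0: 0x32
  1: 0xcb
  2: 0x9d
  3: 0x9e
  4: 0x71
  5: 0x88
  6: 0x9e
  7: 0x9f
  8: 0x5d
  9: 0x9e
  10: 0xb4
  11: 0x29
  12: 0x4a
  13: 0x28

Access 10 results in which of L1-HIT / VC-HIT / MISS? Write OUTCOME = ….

OUTCOME = MISS

0: 0x32 (blk 12, set 4) → MISS  vc=[]
1: 0xcb (blk 50, set 2) → MISS  vc=[]
2: 0x9d (blk 39, set 7) → MISS  vc=[]
3: 0x9e (blk 39, set 7) → L1-HIT  vc=[]
4: 0x71 (blk 28, set 4) → MISS  vc=[12]
5: 0x88 (blk 34, set 2) → MISS  vc=[12, 50]
6: 0x9e (blk 39, set 7) → L1-HIT  vc=[12, 50]
7: 0x9f (blk 39, set 7) → L1-HIT  vc=[12, 50]
8: 0x5d (blk 23, set 7) → MISS  vc=[12, 50, 39]
9: 0x9e (blk 39, set 7) → VC-HIT  vc=[12, 50, 23]
10: 0xb4 (blk 45, set 5) → MISS  vc=[12, 50, 23]
11: 0x29 (blk 10, set 2) → MISS  vc=[12, 50, 23, 34]
12: 0x4a (blk 18, set 2) → MISS  vc=[12, 50, 23, 34, 10]
13: 0x28 (blk 10, set 2) → VC-HIT  vc=[12, 50, 23, 34, 18]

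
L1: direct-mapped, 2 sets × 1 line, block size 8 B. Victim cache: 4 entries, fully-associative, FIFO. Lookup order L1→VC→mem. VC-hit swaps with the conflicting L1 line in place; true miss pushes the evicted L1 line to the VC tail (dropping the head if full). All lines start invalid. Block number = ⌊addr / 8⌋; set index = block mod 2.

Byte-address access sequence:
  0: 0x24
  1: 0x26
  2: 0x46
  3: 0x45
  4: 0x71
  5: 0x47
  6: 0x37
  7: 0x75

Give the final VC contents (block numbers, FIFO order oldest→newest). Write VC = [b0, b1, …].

VC = [4, 6, 8]

0: 0x24 (blk 4, set 0) → MISS  vc=[]
1: 0x26 (blk 4, set 0) → L1-HIT  vc=[]
2: 0x46 (blk 8, set 0) → MISS  vc=[4]
3: 0x45 (blk 8, set 0) → L1-HIT  vc=[4]
4: 0x71 (blk 14, set 0) → MISS  vc=[4, 8]
5: 0x47 (blk 8, set 0) → VC-HIT  vc=[4, 14]
6: 0x37 (blk 6, set 0) → MISS  vc=[4, 14, 8]
7: 0x75 (blk 14, set 0) → VC-HIT  vc=[4, 6, 8]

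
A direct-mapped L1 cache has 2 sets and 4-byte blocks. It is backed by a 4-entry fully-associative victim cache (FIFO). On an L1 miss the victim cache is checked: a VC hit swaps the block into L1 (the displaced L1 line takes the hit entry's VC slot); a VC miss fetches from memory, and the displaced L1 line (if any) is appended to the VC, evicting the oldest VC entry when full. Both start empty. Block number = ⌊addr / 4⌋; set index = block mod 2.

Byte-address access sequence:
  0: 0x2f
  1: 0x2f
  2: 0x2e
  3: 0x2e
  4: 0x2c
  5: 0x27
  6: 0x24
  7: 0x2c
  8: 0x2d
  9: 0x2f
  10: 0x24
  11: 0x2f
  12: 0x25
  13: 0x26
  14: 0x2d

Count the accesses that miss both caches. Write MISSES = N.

  [0] addr=0x2f blk=11 s=1: MISS | VC []
  [1] addr=0x2f blk=11 s=1: L1-HIT | VC []
  [2] addr=0x2e blk=11 s=1: L1-HIT | VC []
  [3] addr=0x2e blk=11 s=1: L1-HIT | VC []
  [4] addr=0x2c blk=11 s=1: L1-HIT | VC []
  [5] addr=0x27 blk=9 s=1: MISS | VC [11]
  [6] addr=0x24 blk=9 s=1: L1-HIT | VC [11]
  [7] addr=0x2c blk=11 s=1: VC-HIT | VC [9]
  [8] addr=0x2d blk=11 s=1: L1-HIT | VC [9]
  [9] addr=0x2f blk=11 s=1: L1-HIT | VC [9]
  [10] addr=0x24 blk=9 s=1: VC-HIT | VC [11]
  [11] addr=0x2f blk=11 s=1: VC-HIT | VC [9]
  [12] addr=0x25 blk=9 s=1: VC-HIT | VC [11]
  [13] addr=0x26 blk=9 s=1: L1-HIT | VC [11]
  [14] addr=0x2d blk=11 s=1: VC-HIT | VC [9]

MISSES = 2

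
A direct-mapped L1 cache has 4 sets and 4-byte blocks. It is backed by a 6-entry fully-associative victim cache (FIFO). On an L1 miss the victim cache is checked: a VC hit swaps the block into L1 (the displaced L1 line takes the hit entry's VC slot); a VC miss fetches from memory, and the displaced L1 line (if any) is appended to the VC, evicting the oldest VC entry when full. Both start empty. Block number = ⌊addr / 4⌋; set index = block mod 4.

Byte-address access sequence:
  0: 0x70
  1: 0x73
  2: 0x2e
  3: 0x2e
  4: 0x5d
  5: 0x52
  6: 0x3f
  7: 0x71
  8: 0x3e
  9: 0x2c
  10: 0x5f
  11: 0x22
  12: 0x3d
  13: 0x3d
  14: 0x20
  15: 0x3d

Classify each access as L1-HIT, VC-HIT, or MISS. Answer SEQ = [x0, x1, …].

SEQ = [MISS, L1-HIT, MISS, L1-HIT, MISS, MISS, MISS, VC-HIT, L1-HIT, VC-HIT, VC-HIT, MISS, VC-HIT, L1-HIT, L1-HIT, L1-HIT]

#0 0x70→b28/s0 MISS; vc=[]
#1 0x73→b28/s0 L1-HIT; vc=[]
#2 0x2e→b11/s3 MISS; vc=[]
#3 0x2e→b11/s3 L1-HIT; vc=[]
#4 0x5d→b23/s3 MISS; vc=[11]
#5 0x52→b20/s0 MISS; vc=[11,28]
#6 0x3f→b15/s3 MISS; vc=[11,28,23]
#7 0x71→b28/s0 VC-HIT; vc=[11,20,23]
#8 0x3e→b15/s3 L1-HIT; vc=[11,20,23]
#9 0x2c→b11/s3 VC-HIT; vc=[15,20,23]
#10 0x5f→b23/s3 VC-HIT; vc=[15,20,11]
#11 0x22→b8/s0 MISS; vc=[15,20,11,28]
#12 0x3d→b15/s3 VC-HIT; vc=[23,20,11,28]
#13 0x3d→b15/s3 L1-HIT; vc=[23,20,11,28]
#14 0x20→b8/s0 L1-HIT; vc=[23,20,11,28]
#15 0x3d→b15/s3 L1-HIT; vc=[23,20,11,28]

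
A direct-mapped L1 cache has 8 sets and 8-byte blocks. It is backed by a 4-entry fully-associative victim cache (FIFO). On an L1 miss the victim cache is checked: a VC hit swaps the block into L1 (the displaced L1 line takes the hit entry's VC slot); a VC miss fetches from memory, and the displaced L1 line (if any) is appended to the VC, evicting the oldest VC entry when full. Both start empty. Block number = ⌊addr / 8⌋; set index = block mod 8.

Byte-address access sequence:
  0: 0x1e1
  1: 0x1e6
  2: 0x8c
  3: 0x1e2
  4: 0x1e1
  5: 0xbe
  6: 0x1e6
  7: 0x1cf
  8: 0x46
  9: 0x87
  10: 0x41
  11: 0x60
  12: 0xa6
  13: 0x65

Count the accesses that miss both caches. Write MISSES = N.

MISSES = 8

0: 0x1e1 (blk 60, set 4) → MISS  vc=[]
1: 0x1e6 (blk 60, set 4) → L1-HIT  vc=[]
2: 0x8c (blk 17, set 1) → MISS  vc=[]
3: 0x1e2 (blk 60, set 4) → L1-HIT  vc=[]
4: 0x1e1 (blk 60, set 4) → L1-HIT  vc=[]
5: 0xbe (blk 23, set 7) → MISS  vc=[]
6: 0x1e6 (blk 60, set 4) → L1-HIT  vc=[]
7: 0x1cf (blk 57, set 1) → MISS  vc=[17]
8: 0x46 (blk 8, set 0) → MISS  vc=[17]
9: 0x87 (blk 16, set 0) → MISS  vc=[17, 8]
10: 0x41 (blk 8, set 0) → VC-HIT  vc=[17, 16]
11: 0x60 (blk 12, set 4) → MISS  vc=[17, 16, 60]
12: 0xa6 (blk 20, set 4) → MISS  vc=[17, 16, 60, 12]
13: 0x65 (blk 12, set 4) → VC-HIT  vc=[17, 16, 60, 20]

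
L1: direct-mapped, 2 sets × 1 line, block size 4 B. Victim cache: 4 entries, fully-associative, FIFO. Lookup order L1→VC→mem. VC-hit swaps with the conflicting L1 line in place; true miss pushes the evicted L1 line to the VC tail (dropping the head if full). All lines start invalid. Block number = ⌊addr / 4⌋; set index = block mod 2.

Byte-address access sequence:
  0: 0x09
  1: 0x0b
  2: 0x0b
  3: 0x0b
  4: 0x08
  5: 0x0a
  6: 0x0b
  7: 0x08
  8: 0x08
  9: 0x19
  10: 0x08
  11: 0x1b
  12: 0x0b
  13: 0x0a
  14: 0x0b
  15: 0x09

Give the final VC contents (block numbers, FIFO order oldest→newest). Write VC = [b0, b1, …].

VC = [6]

  [0] addr=0x9 blk=2 s=0: MISS | VC []
  [1] addr=0xb blk=2 s=0: L1-HIT | VC []
  [2] addr=0xb blk=2 s=0: L1-HIT | VC []
  [3] addr=0xb blk=2 s=0: L1-HIT | VC []
  [4] addr=0x8 blk=2 s=0: L1-HIT | VC []
  [5] addr=0xa blk=2 s=0: L1-HIT | VC []
  [6] addr=0xb blk=2 s=0: L1-HIT | VC []
  [7] addr=0x8 blk=2 s=0: L1-HIT | VC []
  [8] addr=0x8 blk=2 s=0: L1-HIT | VC []
  [9] addr=0x19 blk=6 s=0: MISS | VC [2]
  [10] addr=0x8 blk=2 s=0: VC-HIT | VC [6]
  [11] addr=0x1b blk=6 s=0: VC-HIT | VC [2]
  [12] addr=0xb blk=2 s=0: VC-HIT | VC [6]
  [13] addr=0xa blk=2 s=0: L1-HIT | VC [6]
  [14] addr=0xb blk=2 s=0: L1-HIT | VC [6]
  [15] addr=0x9 blk=2 s=0: L1-HIT | VC [6]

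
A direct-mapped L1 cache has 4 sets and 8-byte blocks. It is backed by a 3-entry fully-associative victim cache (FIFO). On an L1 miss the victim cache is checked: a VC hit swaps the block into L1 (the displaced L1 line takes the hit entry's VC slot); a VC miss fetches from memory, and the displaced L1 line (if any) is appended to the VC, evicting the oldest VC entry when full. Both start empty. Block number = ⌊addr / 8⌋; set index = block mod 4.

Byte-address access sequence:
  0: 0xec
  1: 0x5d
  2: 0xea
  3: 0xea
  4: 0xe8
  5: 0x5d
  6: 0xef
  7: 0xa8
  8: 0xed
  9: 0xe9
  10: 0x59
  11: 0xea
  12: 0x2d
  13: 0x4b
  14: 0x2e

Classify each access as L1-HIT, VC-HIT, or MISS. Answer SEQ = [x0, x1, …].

SEQ = [MISS, MISS, L1-HIT, L1-HIT, L1-HIT, L1-HIT, L1-HIT, MISS, VC-HIT, L1-HIT, L1-HIT, L1-HIT, MISS, MISS, VC-HIT]

  [0] addr=0xec blk=29 s=1: MISS | VC []
  [1] addr=0x5d blk=11 s=3: MISS | VC []
  [2] addr=0xea blk=29 s=1: L1-HIT | VC []
  [3] addr=0xea blk=29 s=1: L1-HIT | VC []
  [4] addr=0xe8 blk=29 s=1: L1-HIT | VC []
  [5] addr=0x5d blk=11 s=3: L1-HIT | VC []
  [6] addr=0xef blk=29 s=1: L1-HIT | VC []
  [7] addr=0xa8 blk=21 s=1: MISS | VC [29]
  [8] addr=0xed blk=29 s=1: VC-HIT | VC [21]
  [9] addr=0xe9 blk=29 s=1: L1-HIT | VC [21]
  [10] addr=0x59 blk=11 s=3: L1-HIT | VC [21]
  [11] addr=0xea blk=29 s=1: L1-HIT | VC [21]
  [12] addr=0x2d blk=5 s=1: MISS | VC [21, 29]
  [13] addr=0x4b blk=9 s=1: MISS | VC [21, 29, 5]
  [14] addr=0x2e blk=5 s=1: VC-HIT | VC [21, 29, 9]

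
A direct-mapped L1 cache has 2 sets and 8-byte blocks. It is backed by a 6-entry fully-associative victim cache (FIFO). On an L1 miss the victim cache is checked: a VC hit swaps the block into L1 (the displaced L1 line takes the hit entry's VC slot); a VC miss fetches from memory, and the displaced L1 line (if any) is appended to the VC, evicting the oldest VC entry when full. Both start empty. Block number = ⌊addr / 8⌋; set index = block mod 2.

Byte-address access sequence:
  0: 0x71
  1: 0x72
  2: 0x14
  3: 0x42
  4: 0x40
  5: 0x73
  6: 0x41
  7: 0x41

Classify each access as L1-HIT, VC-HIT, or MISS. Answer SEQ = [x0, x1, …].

  [0] addr=0x71 blk=14 s=0: MISS | VC []
  [1] addr=0x72 blk=14 s=0: L1-HIT | VC []
  [2] addr=0x14 blk=2 s=0: MISS | VC [14]
  [3] addr=0x42 blk=8 s=0: MISS | VC [14, 2]
  [4] addr=0x40 blk=8 s=0: L1-HIT | VC [14, 2]
  [5] addr=0x73 blk=14 s=0: VC-HIT | VC [8, 2]
  [6] addr=0x41 blk=8 s=0: VC-HIT | VC [14, 2]
  [7] addr=0x41 blk=8 s=0: L1-HIT | VC [14, 2]

SEQ = [MISS, L1-HIT, MISS, MISS, L1-HIT, VC-HIT, VC-HIT, L1-HIT]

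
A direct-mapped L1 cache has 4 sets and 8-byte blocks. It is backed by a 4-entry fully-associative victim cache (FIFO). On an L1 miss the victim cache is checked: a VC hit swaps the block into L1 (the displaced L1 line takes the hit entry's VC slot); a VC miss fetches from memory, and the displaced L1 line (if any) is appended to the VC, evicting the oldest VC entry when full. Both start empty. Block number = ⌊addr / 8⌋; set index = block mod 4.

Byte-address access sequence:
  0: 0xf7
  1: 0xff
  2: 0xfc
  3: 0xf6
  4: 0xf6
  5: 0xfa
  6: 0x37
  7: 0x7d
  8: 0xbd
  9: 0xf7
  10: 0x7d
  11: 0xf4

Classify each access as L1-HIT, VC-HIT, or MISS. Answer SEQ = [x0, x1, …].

0: 0xf7 (blk 30, set 2) → MISS  vc=[]
1: 0xff (blk 31, set 3) → MISS  vc=[]
2: 0xfc (blk 31, set 3) → L1-HIT  vc=[]
3: 0xf6 (blk 30, set 2) → L1-HIT  vc=[]
4: 0xf6 (blk 30, set 2) → L1-HIT  vc=[]
5: 0xfa (blk 31, set 3) → L1-HIT  vc=[]
6: 0x37 (blk 6, set 2) → MISS  vc=[30]
7: 0x7d (blk 15, set 3) → MISS  vc=[30, 31]
8: 0xbd (blk 23, set 3) → MISS  vc=[30, 31, 15]
9: 0xf7 (blk 30, set 2) → VC-HIT  vc=[6, 31, 15]
10: 0x7d (blk 15, set 3) → VC-HIT  vc=[6, 31, 23]
11: 0xf4 (blk 30, set 2) → L1-HIT  vc=[6, 31, 23]

SEQ = [MISS, MISS, L1-HIT, L1-HIT, L1-HIT, L1-HIT, MISS, MISS, MISS, VC-HIT, VC-HIT, L1-HIT]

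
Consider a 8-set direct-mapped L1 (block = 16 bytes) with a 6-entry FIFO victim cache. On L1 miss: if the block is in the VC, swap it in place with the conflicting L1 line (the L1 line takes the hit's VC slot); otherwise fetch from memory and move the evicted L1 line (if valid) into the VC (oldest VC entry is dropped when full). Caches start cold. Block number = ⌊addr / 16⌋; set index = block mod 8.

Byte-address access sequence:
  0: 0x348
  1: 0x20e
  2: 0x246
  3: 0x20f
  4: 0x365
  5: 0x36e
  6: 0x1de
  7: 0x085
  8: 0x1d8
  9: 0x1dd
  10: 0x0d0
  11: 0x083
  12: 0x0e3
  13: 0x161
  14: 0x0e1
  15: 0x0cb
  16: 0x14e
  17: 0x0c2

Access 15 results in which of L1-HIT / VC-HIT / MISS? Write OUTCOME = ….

OUTCOME = MISS

0: 0x348 (blk 52, set 4) → MISS  vc=[]
1: 0x20e (blk 32, set 0) → MISS  vc=[]
2: 0x246 (blk 36, set 4) → MISS  vc=[52]
3: 0x20f (blk 32, set 0) → L1-HIT  vc=[52]
4: 0x365 (blk 54, set 6) → MISS  vc=[52]
5: 0x36e (blk 54, set 6) → L1-HIT  vc=[52]
6: 0x1de (blk 29, set 5) → MISS  vc=[52]
7: 0x85 (blk 8, set 0) → MISS  vc=[52, 32]
8: 0x1d8 (blk 29, set 5) → L1-HIT  vc=[52, 32]
9: 0x1dd (blk 29, set 5) → L1-HIT  vc=[52, 32]
10: 0xd0 (blk 13, set 5) → MISS  vc=[52, 32, 29]
11: 0x83 (blk 8, set 0) → L1-HIT  vc=[52, 32, 29]
12: 0xe3 (blk 14, set 6) → MISS  vc=[52, 32, 29, 54]
13: 0x161 (blk 22, set 6) → MISS  vc=[52, 32, 29, 54, 14]
14: 0xe1 (blk 14, set 6) → VC-HIT  vc=[52, 32, 29, 54, 22]
15: 0xcb (blk 12, set 4) → MISS  vc=[52, 32, 29, 54, 22, 36]
16: 0x14e (blk 20, set 4) → MISS  vc=[32, 29, 54, 22, 36, 12]
17: 0xc2 (blk 12, set 4) → VC-HIT  vc=[32, 29, 54, 22, 36, 20]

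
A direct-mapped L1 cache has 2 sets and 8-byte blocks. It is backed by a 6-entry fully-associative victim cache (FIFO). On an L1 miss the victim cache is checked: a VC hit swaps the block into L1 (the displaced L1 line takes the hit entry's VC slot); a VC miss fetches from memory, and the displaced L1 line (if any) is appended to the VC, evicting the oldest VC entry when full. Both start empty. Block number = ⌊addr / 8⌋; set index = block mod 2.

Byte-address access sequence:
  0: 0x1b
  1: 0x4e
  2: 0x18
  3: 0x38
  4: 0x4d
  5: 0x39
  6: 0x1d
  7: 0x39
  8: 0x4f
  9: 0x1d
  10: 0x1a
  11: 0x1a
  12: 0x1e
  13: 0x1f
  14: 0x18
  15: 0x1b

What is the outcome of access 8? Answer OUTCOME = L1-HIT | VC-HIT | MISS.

0: 0x1b (blk 3, set 1) → MISS  vc=[]
1: 0x4e (blk 9, set 1) → MISS  vc=[3]
2: 0x18 (blk 3, set 1) → VC-HIT  vc=[9]
3: 0x38 (blk 7, set 1) → MISS  vc=[9, 3]
4: 0x4d (blk 9, set 1) → VC-HIT  vc=[7, 3]
5: 0x39 (blk 7, set 1) → VC-HIT  vc=[9, 3]
6: 0x1d (blk 3, set 1) → VC-HIT  vc=[9, 7]
7: 0x39 (blk 7, set 1) → VC-HIT  vc=[9, 3]
8: 0x4f (blk 9, set 1) → VC-HIT  vc=[7, 3]
9: 0x1d (blk 3, set 1) → VC-HIT  vc=[7, 9]
10: 0x1a (blk 3, set 1) → L1-HIT  vc=[7, 9]
11: 0x1a (blk 3, set 1) → L1-HIT  vc=[7, 9]
12: 0x1e (blk 3, set 1) → L1-HIT  vc=[7, 9]
13: 0x1f (blk 3, set 1) → L1-HIT  vc=[7, 9]
14: 0x18 (blk 3, set 1) → L1-HIT  vc=[7, 9]
15: 0x1b (blk 3, set 1) → L1-HIT  vc=[7, 9]

OUTCOME = VC-HIT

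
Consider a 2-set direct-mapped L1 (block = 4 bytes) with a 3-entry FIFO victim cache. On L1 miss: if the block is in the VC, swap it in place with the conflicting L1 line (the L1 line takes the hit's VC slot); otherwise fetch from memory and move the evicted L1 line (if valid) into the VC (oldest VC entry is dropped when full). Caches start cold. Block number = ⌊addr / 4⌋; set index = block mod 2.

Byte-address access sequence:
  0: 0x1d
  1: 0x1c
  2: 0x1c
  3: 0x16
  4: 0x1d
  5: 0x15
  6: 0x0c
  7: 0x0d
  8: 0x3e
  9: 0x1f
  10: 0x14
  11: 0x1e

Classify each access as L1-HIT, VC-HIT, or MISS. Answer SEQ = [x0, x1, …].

#0 0x1d→b7/s1 MISS; vc=[]
#1 0x1c→b7/s1 L1-HIT; vc=[]
#2 0x1c→b7/s1 L1-HIT; vc=[]
#3 0x16→b5/s1 MISS; vc=[7]
#4 0x1d→b7/s1 VC-HIT; vc=[5]
#5 0x15→b5/s1 VC-HIT; vc=[7]
#6 0xc→b3/s1 MISS; vc=[7,5]
#7 0xd→b3/s1 L1-HIT; vc=[7,5]
#8 0x3e→b15/s1 MISS; vc=[7,5,3]
#9 0x1f→b7/s1 VC-HIT; vc=[15,5,3]
#10 0x14→b5/s1 VC-HIT; vc=[15,7,3]
#11 0x1e→b7/s1 VC-HIT; vc=[15,5,3]

SEQ = [MISS, L1-HIT, L1-HIT, MISS, VC-HIT, VC-HIT, MISS, L1-HIT, MISS, VC-HIT, VC-HIT, VC-HIT]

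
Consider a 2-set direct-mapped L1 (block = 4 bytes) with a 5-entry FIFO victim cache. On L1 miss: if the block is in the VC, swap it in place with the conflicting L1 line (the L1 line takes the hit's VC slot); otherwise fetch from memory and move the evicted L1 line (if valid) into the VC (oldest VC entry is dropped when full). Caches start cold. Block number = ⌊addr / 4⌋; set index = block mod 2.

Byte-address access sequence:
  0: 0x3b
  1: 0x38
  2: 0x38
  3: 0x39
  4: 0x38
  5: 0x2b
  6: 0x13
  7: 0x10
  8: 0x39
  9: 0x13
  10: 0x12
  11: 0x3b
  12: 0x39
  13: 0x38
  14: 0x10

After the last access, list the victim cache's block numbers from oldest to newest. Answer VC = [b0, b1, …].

VC = [14, 10]

  [0] addr=0x3b blk=14 s=0: MISS | VC []
  [1] addr=0x38 blk=14 s=0: L1-HIT | VC []
  [2] addr=0x38 blk=14 s=0: L1-HIT | VC []
  [3] addr=0x39 blk=14 s=0: L1-HIT | VC []
  [4] addr=0x38 blk=14 s=0: L1-HIT | VC []
  [5] addr=0x2b blk=10 s=0: MISS | VC [14]
  [6] addr=0x13 blk=4 s=0: MISS | VC [14, 10]
  [7] addr=0x10 blk=4 s=0: L1-HIT | VC [14, 10]
  [8] addr=0x39 blk=14 s=0: VC-HIT | VC [4, 10]
  [9] addr=0x13 blk=4 s=0: VC-HIT | VC [14, 10]
  [10] addr=0x12 blk=4 s=0: L1-HIT | VC [14, 10]
  [11] addr=0x3b blk=14 s=0: VC-HIT | VC [4, 10]
  [12] addr=0x39 blk=14 s=0: L1-HIT | VC [4, 10]
  [13] addr=0x38 blk=14 s=0: L1-HIT | VC [4, 10]
  [14] addr=0x10 blk=4 s=0: VC-HIT | VC [14, 10]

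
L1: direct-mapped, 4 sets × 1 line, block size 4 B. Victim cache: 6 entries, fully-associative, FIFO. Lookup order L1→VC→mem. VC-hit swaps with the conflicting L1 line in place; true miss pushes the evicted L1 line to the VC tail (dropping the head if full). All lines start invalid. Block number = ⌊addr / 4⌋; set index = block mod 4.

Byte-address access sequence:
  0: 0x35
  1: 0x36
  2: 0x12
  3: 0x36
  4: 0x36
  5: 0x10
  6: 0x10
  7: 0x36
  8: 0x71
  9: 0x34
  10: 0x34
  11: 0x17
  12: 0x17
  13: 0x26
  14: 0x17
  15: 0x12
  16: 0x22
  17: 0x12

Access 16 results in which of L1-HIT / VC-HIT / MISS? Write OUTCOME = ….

  [0] addr=0x35 blk=13 s=1: MISS | VC []
  [1] addr=0x36 blk=13 s=1: L1-HIT | VC []
  [2] addr=0x12 blk=4 s=0: MISS | VC []
  [3] addr=0x36 blk=13 s=1: L1-HIT | VC []
  [4] addr=0x36 blk=13 s=1: L1-HIT | VC []
  [5] addr=0x10 blk=4 s=0: L1-HIT | VC []
  [6] addr=0x10 blk=4 s=0: L1-HIT | VC []
  [7] addr=0x36 blk=13 s=1: L1-HIT | VC []
  [8] addr=0x71 blk=28 s=0: MISS | VC [4]
  [9] addr=0x34 blk=13 s=1: L1-HIT | VC [4]
  [10] addr=0x34 blk=13 s=1: L1-HIT | VC [4]
  [11] addr=0x17 blk=5 s=1: MISS | VC [4, 13]
  [12] addr=0x17 blk=5 s=1: L1-HIT | VC [4, 13]
  [13] addr=0x26 blk=9 s=1: MISS | VC [4, 13, 5]
  [14] addr=0x17 blk=5 s=1: VC-HIT | VC [4, 13, 9]
  [15] addr=0x12 blk=4 s=0: VC-HIT | VC [28, 13, 9]
  [16] addr=0x22 blk=8 s=0: MISS | VC [28, 13, 9, 4]
  [17] addr=0x12 blk=4 s=0: VC-HIT | VC [28, 13, 9, 8]

OUTCOME = MISS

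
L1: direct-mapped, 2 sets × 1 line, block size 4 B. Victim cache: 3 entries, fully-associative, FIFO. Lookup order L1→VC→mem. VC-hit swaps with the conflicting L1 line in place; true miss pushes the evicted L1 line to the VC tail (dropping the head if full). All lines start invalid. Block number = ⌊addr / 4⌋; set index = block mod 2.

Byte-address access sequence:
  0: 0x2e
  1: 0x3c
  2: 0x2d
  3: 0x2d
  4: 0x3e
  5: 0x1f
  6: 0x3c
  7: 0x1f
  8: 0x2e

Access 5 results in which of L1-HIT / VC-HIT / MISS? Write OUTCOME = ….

0: 0x2e (blk 11, set 1) → MISS  vc=[]
1: 0x3c (blk 15, set 1) → MISS  vc=[11]
2: 0x2d (blk 11, set 1) → VC-HIT  vc=[15]
3: 0x2d (blk 11, set 1) → L1-HIT  vc=[15]
4: 0x3e (blk 15, set 1) → VC-HIT  vc=[11]
5: 0x1f (blk 7, set 1) → MISS  vc=[11, 15]
6: 0x3c (blk 15, set 1) → VC-HIT  vc=[11, 7]
7: 0x1f (blk 7, set 1) → VC-HIT  vc=[11, 15]
8: 0x2e (blk 11, set 1) → VC-HIT  vc=[7, 15]

OUTCOME = MISS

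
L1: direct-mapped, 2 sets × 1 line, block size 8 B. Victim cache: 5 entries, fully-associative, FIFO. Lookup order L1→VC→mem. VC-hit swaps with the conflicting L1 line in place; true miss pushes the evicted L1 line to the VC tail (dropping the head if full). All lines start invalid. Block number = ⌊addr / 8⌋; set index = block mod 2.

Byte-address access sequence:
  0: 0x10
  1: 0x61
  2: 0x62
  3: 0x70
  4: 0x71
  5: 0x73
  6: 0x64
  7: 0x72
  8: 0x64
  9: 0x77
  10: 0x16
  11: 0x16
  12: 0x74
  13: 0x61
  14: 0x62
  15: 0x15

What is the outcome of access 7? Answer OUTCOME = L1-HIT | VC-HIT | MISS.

OUTCOME = VC-HIT

0: 0x10 (blk 2, set 0) → MISS  vc=[]
1: 0x61 (blk 12, set 0) → MISS  vc=[2]
2: 0x62 (blk 12, set 0) → L1-HIT  vc=[2]
3: 0x70 (blk 14, set 0) → MISS  vc=[2, 12]
4: 0x71 (blk 14, set 0) → L1-HIT  vc=[2, 12]
5: 0x73 (blk 14, set 0) → L1-HIT  vc=[2, 12]
6: 0x64 (blk 12, set 0) → VC-HIT  vc=[2, 14]
7: 0x72 (blk 14, set 0) → VC-HIT  vc=[2, 12]
8: 0x64 (blk 12, set 0) → VC-HIT  vc=[2, 14]
9: 0x77 (blk 14, set 0) → VC-HIT  vc=[2, 12]
10: 0x16 (blk 2, set 0) → VC-HIT  vc=[14, 12]
11: 0x16 (blk 2, set 0) → L1-HIT  vc=[14, 12]
12: 0x74 (blk 14, set 0) → VC-HIT  vc=[2, 12]
13: 0x61 (blk 12, set 0) → VC-HIT  vc=[2, 14]
14: 0x62 (blk 12, set 0) → L1-HIT  vc=[2, 14]
15: 0x15 (blk 2, set 0) → VC-HIT  vc=[12, 14]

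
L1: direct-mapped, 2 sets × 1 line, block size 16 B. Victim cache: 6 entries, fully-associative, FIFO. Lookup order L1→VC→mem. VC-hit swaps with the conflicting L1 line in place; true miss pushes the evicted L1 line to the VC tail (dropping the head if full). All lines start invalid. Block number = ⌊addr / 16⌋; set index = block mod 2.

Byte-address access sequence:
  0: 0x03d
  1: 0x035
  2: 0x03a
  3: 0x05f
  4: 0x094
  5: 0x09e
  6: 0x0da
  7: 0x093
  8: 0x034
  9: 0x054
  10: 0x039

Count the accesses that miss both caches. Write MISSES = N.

  [0] addr=0x3d blk=3 s=1: MISS | VC []
  [1] addr=0x35 blk=3 s=1: L1-HIT | VC []
  [2] addr=0x3a blk=3 s=1: L1-HIT | VC []
  [3] addr=0x5f blk=5 s=1: MISS | VC [3]
  [4] addr=0x94 blk=9 s=1: MISS | VC [3, 5]
  [5] addr=0x9e blk=9 s=1: L1-HIT | VC [3, 5]
  [6] addr=0xda blk=13 s=1: MISS | VC [3, 5, 9]
  [7] addr=0x93 blk=9 s=1: VC-HIT | VC [3, 5, 13]
  [8] addr=0x34 blk=3 s=1: VC-HIT | VC [9, 5, 13]
  [9] addr=0x54 blk=5 s=1: VC-HIT | VC [9, 3, 13]
  [10] addr=0x39 blk=3 s=1: VC-HIT | VC [9, 5, 13]

MISSES = 4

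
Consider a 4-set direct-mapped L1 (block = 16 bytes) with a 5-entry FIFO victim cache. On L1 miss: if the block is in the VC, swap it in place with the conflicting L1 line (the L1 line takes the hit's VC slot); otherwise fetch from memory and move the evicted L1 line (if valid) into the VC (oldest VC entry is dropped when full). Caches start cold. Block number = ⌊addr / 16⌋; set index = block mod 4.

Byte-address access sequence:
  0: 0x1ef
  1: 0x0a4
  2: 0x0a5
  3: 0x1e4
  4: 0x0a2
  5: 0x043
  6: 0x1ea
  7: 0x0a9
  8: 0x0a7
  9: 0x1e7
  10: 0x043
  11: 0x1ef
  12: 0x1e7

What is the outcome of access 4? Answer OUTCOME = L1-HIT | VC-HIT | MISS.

#0 0x1ef→b30/s2 MISS; vc=[]
#1 0xa4→b10/s2 MISS; vc=[30]
#2 0xa5→b10/s2 L1-HIT; vc=[30]
#3 0x1e4→b30/s2 VC-HIT; vc=[10]
#4 0xa2→b10/s2 VC-HIT; vc=[30]
#5 0x43→b4/s0 MISS; vc=[30]
#6 0x1ea→b30/s2 VC-HIT; vc=[10]
#7 0xa9→b10/s2 VC-HIT; vc=[30]
#8 0xa7→b10/s2 L1-HIT; vc=[30]
#9 0x1e7→b30/s2 VC-HIT; vc=[10]
#10 0x43→b4/s0 L1-HIT; vc=[10]
#11 0x1ef→b30/s2 L1-HIT; vc=[10]
#12 0x1e7→b30/s2 L1-HIT; vc=[10]

OUTCOME = VC-HIT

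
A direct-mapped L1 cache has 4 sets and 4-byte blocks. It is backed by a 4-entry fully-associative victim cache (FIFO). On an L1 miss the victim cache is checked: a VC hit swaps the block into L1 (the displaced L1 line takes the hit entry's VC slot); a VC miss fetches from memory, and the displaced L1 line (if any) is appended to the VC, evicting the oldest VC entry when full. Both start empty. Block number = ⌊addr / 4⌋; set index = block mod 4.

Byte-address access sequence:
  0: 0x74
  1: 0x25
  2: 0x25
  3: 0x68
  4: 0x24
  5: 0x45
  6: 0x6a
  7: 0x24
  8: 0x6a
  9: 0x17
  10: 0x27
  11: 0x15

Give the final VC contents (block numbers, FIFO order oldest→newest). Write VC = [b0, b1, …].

  [0] addr=0x74 blk=29 s=1: MISS | VC []
  [1] addr=0x25 blk=9 s=1: MISS | VC [29]
  [2] addr=0x25 blk=9 s=1: L1-HIT | VC [29]
  [3] addr=0x68 blk=26 s=2: MISS | VC [29]
  [4] addr=0x24 blk=9 s=1: L1-HIT | VC [29]
  [5] addr=0x45 blk=17 s=1: MISS | VC [29, 9]
  [6] addr=0x6a blk=26 s=2: L1-HIT | VC [29, 9]
  [7] addr=0x24 blk=9 s=1: VC-HIT | VC [29, 17]
  [8] addr=0x6a blk=26 s=2: L1-HIT | VC [29, 17]
  [9] addr=0x17 blk=5 s=1: MISS | VC [29, 17, 9]
  [10] addr=0x27 blk=9 s=1: VC-HIT | VC [29, 17, 5]
  [11] addr=0x15 blk=5 s=1: VC-HIT | VC [29, 17, 9]

VC = [29, 17, 9]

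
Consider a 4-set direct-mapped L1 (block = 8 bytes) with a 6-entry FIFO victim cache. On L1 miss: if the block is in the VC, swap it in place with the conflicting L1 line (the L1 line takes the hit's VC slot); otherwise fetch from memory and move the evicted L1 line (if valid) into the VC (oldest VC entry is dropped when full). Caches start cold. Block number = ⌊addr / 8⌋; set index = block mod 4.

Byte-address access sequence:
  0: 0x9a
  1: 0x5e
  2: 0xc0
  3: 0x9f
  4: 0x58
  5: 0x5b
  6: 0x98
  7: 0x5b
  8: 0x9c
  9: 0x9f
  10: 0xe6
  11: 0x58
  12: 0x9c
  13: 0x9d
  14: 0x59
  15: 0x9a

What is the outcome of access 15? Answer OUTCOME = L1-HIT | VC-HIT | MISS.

#0 0x9a→b19/s3 MISS; vc=[]
#1 0x5e→b11/s3 MISS; vc=[19]
#2 0xc0→b24/s0 MISS; vc=[19]
#3 0x9f→b19/s3 VC-HIT; vc=[11]
#4 0x58→b11/s3 VC-HIT; vc=[19]
#5 0x5b→b11/s3 L1-HIT; vc=[19]
#6 0x98→b19/s3 VC-HIT; vc=[11]
#7 0x5b→b11/s3 VC-HIT; vc=[19]
#8 0x9c→b19/s3 VC-HIT; vc=[11]
#9 0x9f→b19/s3 L1-HIT; vc=[11]
#10 0xe6→b28/s0 MISS; vc=[11,24]
#11 0x58→b11/s3 VC-HIT; vc=[19,24]
#12 0x9c→b19/s3 VC-HIT; vc=[11,24]
#13 0x9d→b19/s3 L1-HIT; vc=[11,24]
#14 0x59→b11/s3 VC-HIT; vc=[19,24]
#15 0x9a→b19/s3 VC-HIT; vc=[11,24]

OUTCOME = VC-HIT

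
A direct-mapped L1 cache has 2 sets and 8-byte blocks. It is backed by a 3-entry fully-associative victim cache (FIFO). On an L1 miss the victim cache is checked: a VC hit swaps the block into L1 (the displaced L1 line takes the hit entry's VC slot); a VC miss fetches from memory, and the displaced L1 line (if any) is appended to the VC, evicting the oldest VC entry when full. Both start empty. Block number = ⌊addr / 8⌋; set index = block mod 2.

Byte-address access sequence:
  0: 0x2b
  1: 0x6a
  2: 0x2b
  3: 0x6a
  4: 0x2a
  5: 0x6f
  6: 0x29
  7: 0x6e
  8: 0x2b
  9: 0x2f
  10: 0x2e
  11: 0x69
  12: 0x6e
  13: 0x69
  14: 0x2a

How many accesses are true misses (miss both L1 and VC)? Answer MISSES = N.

MISSES = 2

  [0] addr=0x2b blk=5 s=1: MISS | VC []
  [1] addr=0x6a blk=13 s=1: MISS | VC [5]
  [2] addr=0x2b blk=5 s=1: VC-HIT | VC [13]
  [3] addr=0x6a blk=13 s=1: VC-HIT | VC [5]
  [4] addr=0x2a blk=5 s=1: VC-HIT | VC [13]
  [5] addr=0x6f blk=13 s=1: VC-HIT | VC [5]
  [6] addr=0x29 blk=5 s=1: VC-HIT | VC [13]
  [7] addr=0x6e blk=13 s=1: VC-HIT | VC [5]
  [8] addr=0x2b blk=5 s=1: VC-HIT | VC [13]
  [9] addr=0x2f blk=5 s=1: L1-HIT | VC [13]
  [10] addr=0x2e blk=5 s=1: L1-HIT | VC [13]
  [11] addr=0x69 blk=13 s=1: VC-HIT | VC [5]
  [12] addr=0x6e blk=13 s=1: L1-HIT | VC [5]
  [13] addr=0x69 blk=13 s=1: L1-HIT | VC [5]
  [14] addr=0x2a blk=5 s=1: VC-HIT | VC [13]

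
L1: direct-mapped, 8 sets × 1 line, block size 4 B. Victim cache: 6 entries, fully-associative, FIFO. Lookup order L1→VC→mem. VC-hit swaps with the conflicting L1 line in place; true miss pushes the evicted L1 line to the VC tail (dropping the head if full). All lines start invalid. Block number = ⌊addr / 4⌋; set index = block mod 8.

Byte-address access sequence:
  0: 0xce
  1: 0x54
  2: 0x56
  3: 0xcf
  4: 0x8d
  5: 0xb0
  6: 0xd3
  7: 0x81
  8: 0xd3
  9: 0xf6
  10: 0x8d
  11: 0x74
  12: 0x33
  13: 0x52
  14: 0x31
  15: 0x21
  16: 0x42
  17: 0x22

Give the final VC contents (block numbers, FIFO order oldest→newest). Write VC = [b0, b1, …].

VC = [21, 61, 52, 20, 32, 16]

#0 0xce→b51/s3 MISS; vc=[]
#1 0x54→b21/s5 MISS; vc=[]
#2 0x56→b21/s5 L1-HIT; vc=[]
#3 0xcf→b51/s3 L1-HIT; vc=[]
#4 0x8d→b35/s3 MISS; vc=[51]
#5 0xb0→b44/s4 MISS; vc=[51]
#6 0xd3→b52/s4 MISS; vc=[51,44]
#7 0x81→b32/s0 MISS; vc=[51,44]
#8 0xd3→b52/s4 L1-HIT; vc=[51,44]
#9 0xf6→b61/s5 MISS; vc=[51,44,21]
#10 0x8d→b35/s3 L1-HIT; vc=[51,44,21]
#11 0x74→b29/s5 MISS; vc=[51,44,21,61]
#12 0x33→b12/s4 MISS; vc=[51,44,21,61,52]
#13 0x52→b20/s4 MISS; vc=[51,44,21,61,52,12]
#14 0x31→b12/s4 VC-HIT; vc=[51,44,21,61,52,20]
#15 0x21→b8/s0 MISS; vc=[44,21,61,52,20,32]
#16 0x42→b16/s0 MISS; vc=[21,61,52,20,32,8]
#17 0x22→b8/s0 VC-HIT; vc=[21,61,52,20,32,16]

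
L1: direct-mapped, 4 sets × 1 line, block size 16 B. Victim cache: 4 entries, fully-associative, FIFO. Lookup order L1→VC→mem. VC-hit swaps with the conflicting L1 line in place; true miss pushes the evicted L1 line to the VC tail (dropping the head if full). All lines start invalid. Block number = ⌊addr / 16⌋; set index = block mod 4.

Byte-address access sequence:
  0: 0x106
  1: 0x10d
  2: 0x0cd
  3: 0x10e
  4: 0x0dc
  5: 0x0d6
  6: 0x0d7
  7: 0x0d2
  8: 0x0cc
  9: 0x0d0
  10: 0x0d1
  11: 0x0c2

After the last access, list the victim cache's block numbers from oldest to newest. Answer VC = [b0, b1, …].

VC = [16]

#0 0x106→b16/s0 MISS; vc=[]
#1 0x10d→b16/s0 L1-HIT; vc=[]
#2 0xcd→b12/s0 MISS; vc=[16]
#3 0x10e→b16/s0 VC-HIT; vc=[12]
#4 0xdc→b13/s1 MISS; vc=[12]
#5 0xd6→b13/s1 L1-HIT; vc=[12]
#6 0xd7→b13/s1 L1-HIT; vc=[12]
#7 0xd2→b13/s1 L1-HIT; vc=[12]
#8 0xcc→b12/s0 VC-HIT; vc=[16]
#9 0xd0→b13/s1 L1-HIT; vc=[16]
#10 0xd1→b13/s1 L1-HIT; vc=[16]
#11 0xc2→b12/s0 L1-HIT; vc=[16]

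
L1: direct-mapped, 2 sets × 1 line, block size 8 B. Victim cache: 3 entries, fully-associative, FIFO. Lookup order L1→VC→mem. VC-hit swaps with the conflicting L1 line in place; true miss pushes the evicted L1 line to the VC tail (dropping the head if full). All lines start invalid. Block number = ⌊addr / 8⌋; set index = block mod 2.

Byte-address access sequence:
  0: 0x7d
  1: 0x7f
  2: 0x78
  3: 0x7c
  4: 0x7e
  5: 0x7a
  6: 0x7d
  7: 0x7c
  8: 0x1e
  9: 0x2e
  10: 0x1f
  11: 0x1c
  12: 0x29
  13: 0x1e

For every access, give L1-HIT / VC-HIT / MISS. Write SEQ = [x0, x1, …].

SEQ = [MISS, L1-HIT, L1-HIT, L1-HIT, L1-HIT, L1-HIT, L1-HIT, L1-HIT, MISS, MISS, VC-HIT, L1-HIT, VC-HIT, VC-HIT]

0: 0x7d (blk 15, set 1) → MISS  vc=[]
1: 0x7f (blk 15, set 1) → L1-HIT  vc=[]
2: 0x78 (blk 15, set 1) → L1-HIT  vc=[]
3: 0x7c (blk 15, set 1) → L1-HIT  vc=[]
4: 0x7e (blk 15, set 1) → L1-HIT  vc=[]
5: 0x7a (blk 15, set 1) → L1-HIT  vc=[]
6: 0x7d (blk 15, set 1) → L1-HIT  vc=[]
7: 0x7c (blk 15, set 1) → L1-HIT  vc=[]
8: 0x1e (blk 3, set 1) → MISS  vc=[15]
9: 0x2e (blk 5, set 1) → MISS  vc=[15, 3]
10: 0x1f (blk 3, set 1) → VC-HIT  vc=[15, 5]
11: 0x1c (blk 3, set 1) → L1-HIT  vc=[15, 5]
12: 0x29 (blk 5, set 1) → VC-HIT  vc=[15, 3]
13: 0x1e (blk 3, set 1) → VC-HIT  vc=[15, 5]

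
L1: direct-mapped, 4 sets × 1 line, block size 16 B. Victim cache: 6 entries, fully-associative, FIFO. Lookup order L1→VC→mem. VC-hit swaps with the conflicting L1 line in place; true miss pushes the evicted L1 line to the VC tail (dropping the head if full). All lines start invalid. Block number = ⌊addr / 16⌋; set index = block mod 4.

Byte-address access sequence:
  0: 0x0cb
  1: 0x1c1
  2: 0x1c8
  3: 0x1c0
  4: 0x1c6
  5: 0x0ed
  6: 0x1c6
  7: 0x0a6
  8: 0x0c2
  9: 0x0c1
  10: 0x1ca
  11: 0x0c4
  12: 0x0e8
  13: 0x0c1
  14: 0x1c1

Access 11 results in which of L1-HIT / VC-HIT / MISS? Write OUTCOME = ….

OUTCOME = VC-HIT

  [0] addr=0xcb blk=12 s=0: MISS | VC []
  [1] addr=0x1c1 blk=28 s=0: MISS | VC [12]
  [2] addr=0x1c8 blk=28 s=0: L1-HIT | VC [12]
  [3] addr=0x1c0 blk=28 s=0: L1-HIT | VC [12]
  [4] addr=0x1c6 blk=28 s=0: L1-HIT | VC [12]
  [5] addr=0xed blk=14 s=2: MISS | VC [12]
  [6] addr=0x1c6 blk=28 s=0: L1-HIT | VC [12]
  [7] addr=0xa6 blk=10 s=2: MISS | VC [12, 14]
  [8] addr=0xc2 blk=12 s=0: VC-HIT | VC [28, 14]
  [9] addr=0xc1 blk=12 s=0: L1-HIT | VC [28, 14]
  [10] addr=0x1ca blk=28 s=0: VC-HIT | VC [12, 14]
  [11] addr=0xc4 blk=12 s=0: VC-HIT | VC [28, 14]
  [12] addr=0xe8 blk=14 s=2: VC-HIT | VC [28, 10]
  [13] addr=0xc1 blk=12 s=0: L1-HIT | VC [28, 10]
  [14] addr=0x1c1 blk=28 s=0: VC-HIT | VC [12, 10]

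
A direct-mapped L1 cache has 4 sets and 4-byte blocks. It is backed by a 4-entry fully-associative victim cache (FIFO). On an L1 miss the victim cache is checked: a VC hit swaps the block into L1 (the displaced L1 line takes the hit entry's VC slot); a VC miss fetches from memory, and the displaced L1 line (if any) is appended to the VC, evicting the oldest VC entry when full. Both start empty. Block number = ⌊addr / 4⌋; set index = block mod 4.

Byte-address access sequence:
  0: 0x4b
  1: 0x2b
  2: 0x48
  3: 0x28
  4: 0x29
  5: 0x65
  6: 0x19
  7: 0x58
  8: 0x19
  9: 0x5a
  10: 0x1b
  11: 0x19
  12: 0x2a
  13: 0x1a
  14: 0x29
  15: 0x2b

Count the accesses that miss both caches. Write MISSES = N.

  [0] addr=0x4b blk=18 s=2: MISS | VC []
  [1] addr=0x2b blk=10 s=2: MISS | VC [18]
  [2] addr=0x48 blk=18 s=2: VC-HIT | VC [10]
  [3] addr=0x28 blk=10 s=2: VC-HIT | VC [18]
  [4] addr=0x29 blk=10 s=2: L1-HIT | VC [18]
  [5] addr=0x65 blk=25 s=1: MISS | VC [18]
  [6] addr=0x19 blk=6 s=2: MISS | VC [18, 10]
  [7] addr=0x58 blk=22 s=2: MISS | VC [18, 10, 6]
  [8] addr=0x19 blk=6 s=2: VC-HIT | VC [18, 10, 22]
  [9] addr=0x5a blk=22 s=2: VC-HIT | VC [18, 10, 6]
  [10] addr=0x1b blk=6 s=2: VC-HIT | VC [18, 10, 22]
  [11] addr=0x19 blk=6 s=2: L1-HIT | VC [18, 10, 22]
  [12] addr=0x2a blk=10 s=2: VC-HIT | VC [18, 6, 22]
  [13] addr=0x1a blk=6 s=2: VC-HIT | VC [18, 10, 22]
  [14] addr=0x29 blk=10 s=2: VC-HIT | VC [18, 6, 22]
  [15] addr=0x2b blk=10 s=2: L1-HIT | VC [18, 6, 22]

MISSES = 5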